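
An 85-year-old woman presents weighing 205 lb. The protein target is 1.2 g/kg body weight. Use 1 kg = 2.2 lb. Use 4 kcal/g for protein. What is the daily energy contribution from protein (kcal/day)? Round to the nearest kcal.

Weight in kg = 205 ÷ 2.2 = 93.1818 kg.
Protein = 1.2 g/kg × 93.1818 kg = 111.8182 g/day.
Protein energy = 111.8182 g × 4 kcal/g = 447.2727 kcal/day.

447 kcal/day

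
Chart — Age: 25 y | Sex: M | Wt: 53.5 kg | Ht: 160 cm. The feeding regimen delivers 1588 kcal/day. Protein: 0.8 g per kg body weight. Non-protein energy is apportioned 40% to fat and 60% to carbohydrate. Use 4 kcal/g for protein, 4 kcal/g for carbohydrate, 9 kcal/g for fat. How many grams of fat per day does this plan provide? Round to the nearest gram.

63 g/day

Protein = 0.8 × 53.5 = 42.8 g → 42.8 × 4 = 171.2 kcal.
Non-protein calories = 1588 − 171.2 = 1416.8 kcal.
Fat: 40% × 1416.8 = 566.72 kcal; carbohydrate: 850.08 kcal.
Fat: 566.72 kcal ÷ 9 kcal/g = 62.9689 g.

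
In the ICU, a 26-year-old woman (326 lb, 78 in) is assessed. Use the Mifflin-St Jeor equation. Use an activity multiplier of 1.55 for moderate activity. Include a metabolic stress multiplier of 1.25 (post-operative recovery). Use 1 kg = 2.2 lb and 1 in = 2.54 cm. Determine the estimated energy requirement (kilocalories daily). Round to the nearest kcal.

4706 kilocalories daily

Convert to metric: weight = 326 ÷ 2.2 = 148.1818 kg; height = 78 × 2.54 = 198.12 cm.
Mifflin-St Jeor (female): BMR = 10(148.1818) + 6.25(198.12) − 5(26) − 161 = 1481.8182 + 1238.25 − 130 − 161 = 2429.0682 kcal/day.
TEE = BMR × activity factor = 2429.0682 × 1.55 = 3765.0557 kcal/day.
Apply stress factor: 3765.0557 × 1.25 = 4706.3196 kcal/day.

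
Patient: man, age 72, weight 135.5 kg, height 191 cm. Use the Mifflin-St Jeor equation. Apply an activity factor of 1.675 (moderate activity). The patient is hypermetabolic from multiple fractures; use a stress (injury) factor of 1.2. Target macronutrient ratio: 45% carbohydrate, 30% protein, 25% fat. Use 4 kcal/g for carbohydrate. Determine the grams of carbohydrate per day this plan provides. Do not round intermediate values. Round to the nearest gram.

496 g/day

Mifflin-St Jeor (male): BMR = 10(135.5) + 6.25(191) − 5(72) + 5 = 1355 + 1193.75 − 360 + 5 = 2193.75 kcal/day.
TEE = 2193.75 × 1.675 = 3674.5313 kcal/day.
With stress factor 1.2: 3674.5313 × 1.2 = 4409.4375 kcal/day.
Carbohydrate energy = 45% × 4409.4375 = 1984.2469 kcal.
Carbohydrate = 1984.2469 ÷ 4 kcal/g = 496.0617 g.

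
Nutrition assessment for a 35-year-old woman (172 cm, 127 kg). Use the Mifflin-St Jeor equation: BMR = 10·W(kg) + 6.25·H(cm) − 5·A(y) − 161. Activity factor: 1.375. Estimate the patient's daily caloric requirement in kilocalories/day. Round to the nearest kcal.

2762 kilocalories/day

Mifflin-St Jeor (female): BMR = 10(127) + 6.25(172) − 5(35) − 161 = 1270 + 1075 − 175 − 161 = 2009 kcal/day.
TEE = BMR × activity factor = 2009 × 1.375 = 2762.375 kcal/day.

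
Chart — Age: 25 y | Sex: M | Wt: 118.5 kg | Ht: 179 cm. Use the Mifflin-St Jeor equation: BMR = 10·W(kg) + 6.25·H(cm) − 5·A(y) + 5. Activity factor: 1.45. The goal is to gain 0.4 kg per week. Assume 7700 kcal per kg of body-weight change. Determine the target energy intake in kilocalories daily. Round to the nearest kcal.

Mifflin-St Jeor (male): BMR = 10(118.5) + 6.25(179) − 5(25) + 5 = 1185 + 1118.75 − 125 + 5 = 2183.75 kcal/day.
TEE = 2183.75 × 1.45 = 3166.4375 kcal/day.
Required daily surplus = 0.4 × 7700 ÷ 7 = 440 kcal/day.
Target intake = 3166.4375 + 440 = 3606.4375 kcal/day.

3606 kilocalories daily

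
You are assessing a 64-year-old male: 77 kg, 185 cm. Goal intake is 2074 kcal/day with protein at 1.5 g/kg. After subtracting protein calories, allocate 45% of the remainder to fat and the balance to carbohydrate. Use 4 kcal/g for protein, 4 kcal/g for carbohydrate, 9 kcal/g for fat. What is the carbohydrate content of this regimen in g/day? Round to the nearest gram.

Protein = 1.5 × 77 = 115.5 g → 115.5 × 4 = 462 kcal.
Non-protein calories = 2074 − 462 = 1612 kcal.
Fat: 45% × 1612 = 725.4 kcal; carbohydrate: 886.6 kcal.
Carbohydrate: 886.6 kcal ÷ 4 kcal/g = 221.65 g.

222 g/day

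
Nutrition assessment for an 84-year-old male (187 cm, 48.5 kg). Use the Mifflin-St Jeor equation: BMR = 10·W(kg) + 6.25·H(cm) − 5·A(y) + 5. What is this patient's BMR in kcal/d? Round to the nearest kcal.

Mifflin-St Jeor (male): BMR = 10(48.5) + 6.25(187) − 5(84) + 5 = 485 + 1168.75 − 420 + 5 = 1238.75 kcal/day.

1239 kcal/d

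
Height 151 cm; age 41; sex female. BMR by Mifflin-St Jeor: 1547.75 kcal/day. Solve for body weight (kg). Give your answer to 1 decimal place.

1547.75 = 10·W + 6.25(151) − 5(41) − 161
10·W = 1547.75 − 577.75 = 970, so W = 97 kg.

97.0 kg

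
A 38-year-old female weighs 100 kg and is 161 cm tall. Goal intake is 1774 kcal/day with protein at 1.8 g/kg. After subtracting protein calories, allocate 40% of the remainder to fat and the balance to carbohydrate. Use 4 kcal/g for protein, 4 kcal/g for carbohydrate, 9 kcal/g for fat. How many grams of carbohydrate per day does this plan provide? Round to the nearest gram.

Protein = 1.8 × 100 = 180 g → 180 × 4 = 720 kcal.
Non-protein calories = 1774 − 720 = 1054 kcal.
Fat: 40% × 1054 = 421.6 kcal; carbohydrate: 632.4 kcal.
Carbohydrate: 632.4 kcal ÷ 4 kcal/g = 158.1 g.

158 g/day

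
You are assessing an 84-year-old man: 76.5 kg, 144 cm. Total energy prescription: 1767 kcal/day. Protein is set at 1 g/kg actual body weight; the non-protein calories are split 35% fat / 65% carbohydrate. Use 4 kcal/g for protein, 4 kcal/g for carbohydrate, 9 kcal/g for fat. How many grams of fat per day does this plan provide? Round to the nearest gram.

57 g/day

Protein = 1 × 76.5 = 76.5 g → 76.5 × 4 = 306 kcal.
Non-protein calories = 1767 − 306 = 1461 kcal.
Fat: 35% × 1461 = 511.35 kcal; carbohydrate: 949.65 kcal.
Fat: 511.35 kcal ÷ 9 kcal/g = 56.8167 g.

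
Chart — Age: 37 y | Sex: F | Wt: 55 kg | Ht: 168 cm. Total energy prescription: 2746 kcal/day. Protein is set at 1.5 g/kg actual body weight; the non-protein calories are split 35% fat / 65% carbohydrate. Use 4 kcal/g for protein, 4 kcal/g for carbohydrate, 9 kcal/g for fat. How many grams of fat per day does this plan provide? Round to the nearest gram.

Protein = 1.5 × 55 = 82.5 g → 82.5 × 4 = 330 kcal.
Non-protein calories = 2746 − 330 = 2416 kcal.
Fat: 35% × 2416 = 845.6 kcal; carbohydrate: 1570.4 kcal.
Fat: 845.6 kcal ÷ 9 kcal/g = 93.9556 g.

94 g/day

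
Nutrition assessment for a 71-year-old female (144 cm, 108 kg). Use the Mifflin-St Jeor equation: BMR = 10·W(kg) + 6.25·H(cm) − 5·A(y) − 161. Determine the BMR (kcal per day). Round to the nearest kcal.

Mifflin-St Jeor (female): BMR = 10(108) + 6.25(144) − 5(71) − 161 = 1080 + 900 − 355 − 161 = 1464 kcal/day.

1464 kcal per day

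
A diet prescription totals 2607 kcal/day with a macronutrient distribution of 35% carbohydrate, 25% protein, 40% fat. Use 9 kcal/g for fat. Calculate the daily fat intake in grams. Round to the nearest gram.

Fat energy = 40% × 2607 = 1042.8 kcal.
At 9 kcal/g: 1042.8 ÷ 9 = 115.8667 g.

116 g/day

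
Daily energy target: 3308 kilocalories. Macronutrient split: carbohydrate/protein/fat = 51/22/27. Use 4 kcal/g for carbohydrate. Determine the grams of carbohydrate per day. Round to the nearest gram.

Carbohydrate energy = 51% × 3308 = 1687.08 kcal.
At 4 kcal/g: 1687.08 ÷ 4 = 421.77 g.

422 g/day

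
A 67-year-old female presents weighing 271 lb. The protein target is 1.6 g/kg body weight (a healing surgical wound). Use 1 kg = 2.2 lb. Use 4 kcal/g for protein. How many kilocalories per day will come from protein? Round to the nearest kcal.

788 kcal/day

Weight in kg = 271 ÷ 2.2 = 123.1818 kg.
Protein = 1.6 g/kg × 123.1818 kg = 197.0909 g/day.
Protein energy = 197.0909 g × 4 kcal/g = 788.3636 kcal/day.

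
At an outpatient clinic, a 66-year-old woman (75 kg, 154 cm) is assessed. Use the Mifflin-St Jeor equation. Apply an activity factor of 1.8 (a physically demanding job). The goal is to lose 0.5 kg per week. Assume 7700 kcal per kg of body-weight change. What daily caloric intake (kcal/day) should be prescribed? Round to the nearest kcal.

Mifflin-St Jeor (female): BMR = 10(75) + 6.25(154) − 5(66) − 161 = 750 + 962.5 − 330 − 161 = 1221.5 kcal/day.
TEE = 1221.5 × 1.8 = 2198.7 kcal/day.
Required daily deficit = 0.5 × 7700 ÷ 7 = 550 kcal/day.
Target intake = 2198.7 − 550 = 1648.7 kcal/day.

1649 kcal/day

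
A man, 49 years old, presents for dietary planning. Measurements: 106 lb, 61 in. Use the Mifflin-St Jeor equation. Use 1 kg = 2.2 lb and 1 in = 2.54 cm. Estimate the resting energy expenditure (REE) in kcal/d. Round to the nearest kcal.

Convert to metric: weight = 106 ÷ 2.2 = 48.1818 kg; height = 61 × 2.54 = 154.94 cm.
Mifflin-St Jeor (male): BMR = 10(48.1818) + 6.25(154.94) − 5(49) + 5 = 481.8182 + 968.375 − 245 + 5 = 1210.1932 kcal/day.

1210 kcal/d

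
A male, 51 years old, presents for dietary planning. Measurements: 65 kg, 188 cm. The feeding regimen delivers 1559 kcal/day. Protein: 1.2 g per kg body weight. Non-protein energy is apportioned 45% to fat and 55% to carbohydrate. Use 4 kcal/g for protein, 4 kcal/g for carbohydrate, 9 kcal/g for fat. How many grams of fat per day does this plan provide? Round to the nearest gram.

Protein = 1.2 × 65 = 78 g → 78 × 4 = 312 kcal.
Non-protein calories = 1559 − 312 = 1247 kcal.
Fat: 45% × 1247 = 561.15 kcal; carbohydrate: 685.85 kcal.
Fat: 561.15 kcal ÷ 9 kcal/g = 62.35 g.

62 g/day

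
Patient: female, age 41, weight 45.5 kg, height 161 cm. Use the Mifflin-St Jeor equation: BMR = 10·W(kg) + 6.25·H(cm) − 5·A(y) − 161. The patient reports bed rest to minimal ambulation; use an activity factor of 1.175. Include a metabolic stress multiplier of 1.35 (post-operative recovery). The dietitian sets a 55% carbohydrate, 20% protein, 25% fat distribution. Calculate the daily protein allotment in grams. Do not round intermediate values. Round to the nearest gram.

87 g/day

Mifflin-St Jeor (female): BMR = 10(45.5) + 6.25(161) − 5(41) − 161 = 455 + 1006.25 − 205 − 161 = 1095.25 kcal/day.
TEE = 1095.25 × 1.175 = 1286.9188 kcal/day.
With stress factor 1.35: 1286.9188 × 1.35 = 1737.3403 kcal/day.
Protein energy = 20% × 1737.3403 = 347.4681 kcal.
Protein = 347.4681 ÷ 4 kcal/g = 86.867 g.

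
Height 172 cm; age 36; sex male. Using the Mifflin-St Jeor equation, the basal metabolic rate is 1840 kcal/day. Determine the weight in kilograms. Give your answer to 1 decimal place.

1840 = 10·W + 6.25(172) − 5(36) + 5
10·W = 1840 − 900 = 940, so W = 94 kg.

94.0 kg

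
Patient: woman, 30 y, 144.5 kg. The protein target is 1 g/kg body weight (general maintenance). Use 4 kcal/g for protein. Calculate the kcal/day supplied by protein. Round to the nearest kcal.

Protein = 1 g/kg × 144.5 kg = 144.5 g/day.
Protein energy = 144.5 g × 4 kcal/g = 578 kcal/day.

578 kcal/day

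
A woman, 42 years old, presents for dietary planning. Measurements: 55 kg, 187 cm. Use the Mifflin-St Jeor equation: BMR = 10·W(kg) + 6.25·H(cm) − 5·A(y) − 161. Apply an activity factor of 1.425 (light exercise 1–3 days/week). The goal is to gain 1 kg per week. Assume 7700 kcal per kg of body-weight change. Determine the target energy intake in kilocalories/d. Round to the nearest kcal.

3021 kilocalories/d

Mifflin-St Jeor (female): BMR = 10(55) + 6.25(187) − 5(42) − 161 = 550 + 1168.75 − 210 − 161 = 1347.75 kcal/day.
TEE = 1347.75 × 1.425 = 1920.5438 kcal/day.
Required daily surplus = 1 × 7700 ÷ 7 = 1100 kcal/day.
Target intake = 1920.5438 + 1100 = 3020.5438 kcal/day.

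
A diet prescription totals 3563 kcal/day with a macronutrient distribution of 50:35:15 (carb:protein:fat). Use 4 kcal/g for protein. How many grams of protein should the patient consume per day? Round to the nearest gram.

312 g/day

Protein energy = 35% × 3563 = 1247.05 kcal.
At 4 kcal/g: 1247.05 ÷ 4 = 311.7625 g.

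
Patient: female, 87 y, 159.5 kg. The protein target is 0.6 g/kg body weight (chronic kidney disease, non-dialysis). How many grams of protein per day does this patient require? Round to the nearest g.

Protein = 0.6 g/kg × 159.5 kg = 95.7 g/day.

96 g/day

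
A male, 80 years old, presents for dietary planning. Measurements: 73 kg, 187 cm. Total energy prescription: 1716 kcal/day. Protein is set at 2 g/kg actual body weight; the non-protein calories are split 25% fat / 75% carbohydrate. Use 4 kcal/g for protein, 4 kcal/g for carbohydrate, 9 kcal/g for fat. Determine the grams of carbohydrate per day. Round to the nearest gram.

212 g/day

Protein = 2 × 73 = 146 g → 146 × 4 = 584 kcal.
Non-protein calories = 1716 − 584 = 1132 kcal.
Fat: 25% × 1132 = 283 kcal; carbohydrate: 849 kcal.
Carbohydrate: 849 kcal ÷ 4 kcal/g = 212.25 g.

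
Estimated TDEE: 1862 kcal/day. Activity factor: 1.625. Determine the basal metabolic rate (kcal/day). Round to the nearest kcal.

1146 kcal/day

BMR = TEE ÷ activity factor = 1862 ÷ 1.625 = 1145.8462 kcal/day.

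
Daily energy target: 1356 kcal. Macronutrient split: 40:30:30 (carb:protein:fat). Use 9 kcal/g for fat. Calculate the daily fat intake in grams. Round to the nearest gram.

Fat energy = 30% × 1356 = 406.8 kcal.
At 9 kcal/g: 406.8 ÷ 9 = 45.2 g.

45 g/day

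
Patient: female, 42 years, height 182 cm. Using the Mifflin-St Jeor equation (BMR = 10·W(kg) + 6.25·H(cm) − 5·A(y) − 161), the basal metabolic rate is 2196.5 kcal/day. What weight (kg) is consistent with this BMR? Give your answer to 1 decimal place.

2196.5 = 10·W + 6.25(182) − 5(42) − 161
10·W = 2196.5 − 766.5 = 1430, so W = 143 kg.

143.0 kg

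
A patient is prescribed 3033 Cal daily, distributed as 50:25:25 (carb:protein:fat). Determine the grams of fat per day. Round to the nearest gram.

84 g/day

Fat energy = 25% × 3033 = 758.25 kcal.
At 9 kcal/g: 758.25 ÷ 9 = 84.25 g.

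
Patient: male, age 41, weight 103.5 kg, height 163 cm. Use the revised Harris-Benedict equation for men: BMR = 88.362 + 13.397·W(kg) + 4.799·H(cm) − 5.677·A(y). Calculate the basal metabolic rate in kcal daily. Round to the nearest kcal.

Harris-Benedict: BMR = 88.362 + 13.397(103.5) + 4.799(163) − 5.677(41) = 2024.4315 kcal/day.

2024 kcal daily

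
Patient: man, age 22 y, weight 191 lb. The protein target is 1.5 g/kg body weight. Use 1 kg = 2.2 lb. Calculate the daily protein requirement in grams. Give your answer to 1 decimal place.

130.2 g/day

Weight in kg = 191 ÷ 2.2 = 86.8182 kg.
Protein = 1.5 g/kg × 86.8182 kg = 130.2273 g/day.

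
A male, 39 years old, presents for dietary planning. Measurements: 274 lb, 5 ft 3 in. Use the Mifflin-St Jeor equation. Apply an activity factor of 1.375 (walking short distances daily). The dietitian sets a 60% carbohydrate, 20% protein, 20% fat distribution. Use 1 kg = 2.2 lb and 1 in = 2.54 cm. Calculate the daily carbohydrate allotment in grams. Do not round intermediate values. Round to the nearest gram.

Convert to metric: weight = 274 ÷ 2.2 = 124.5455 kg; height = (5×12 + 3) × 2.54 = 63 × 2.54 = 160.02 cm.
Mifflin-St Jeor (male): BMR = 10(124.5455) + 6.25(160.02) − 5(39) + 5 = 1245.4545 + 1000.125 − 195 + 5 = 2055.5795 kcal/day.
TEE = 2055.5795 × 1.375 = 2826.4219 kcal/day.
Carbohydrate energy = 60% × 2826.4219 = 1695.8531 kcal.
Carbohydrate = 1695.8531 ÷ 4 kcal/g = 423.9633 g.

424 g/day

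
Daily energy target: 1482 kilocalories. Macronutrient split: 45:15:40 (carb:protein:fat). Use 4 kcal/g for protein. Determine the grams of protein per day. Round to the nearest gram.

Protein energy = 15% × 1482 = 222.3 kcal.
At 4 kcal/g: 222.3 ÷ 4 = 55.575 g.

56 g/day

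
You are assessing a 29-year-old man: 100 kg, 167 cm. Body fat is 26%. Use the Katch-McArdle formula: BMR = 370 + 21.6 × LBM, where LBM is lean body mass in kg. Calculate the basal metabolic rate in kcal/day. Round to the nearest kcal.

1968 kcal/day

LBM = 100 × (1 − 0.26) = 74 kg. Katch-McArdle: BMR = 370 + 21.6 × 74 = 1968.4 kcal/day.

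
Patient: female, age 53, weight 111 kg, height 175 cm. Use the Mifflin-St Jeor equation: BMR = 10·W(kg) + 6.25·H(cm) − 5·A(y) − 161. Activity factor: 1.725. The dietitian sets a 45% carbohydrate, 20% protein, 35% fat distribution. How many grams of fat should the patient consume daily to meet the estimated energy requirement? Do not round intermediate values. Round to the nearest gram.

Mifflin-St Jeor (female): BMR = 10(111) + 6.25(175) − 5(53) − 161 = 1110 + 1093.75 − 265 − 161 = 1777.75 kcal/day.
TEE = 1777.75 × 1.725 = 3066.6188 kcal/day.
Fat energy = 35% × 3066.6188 = 1073.3166 kcal.
Fat = 1073.3166 ÷ 9 kcal/g = 119.2574 g.

119 g/day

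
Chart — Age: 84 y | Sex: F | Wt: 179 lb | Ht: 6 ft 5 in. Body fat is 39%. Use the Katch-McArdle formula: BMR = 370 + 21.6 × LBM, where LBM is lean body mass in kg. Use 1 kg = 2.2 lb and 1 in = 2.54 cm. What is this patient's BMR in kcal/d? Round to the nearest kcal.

Convert to metric: weight = 179 ÷ 2.2 = 81.3636 kg; height = (6×12 + 5) × 2.54 = 77 × 2.54 = 195.58 cm.
LBM = 81.3636 × (1 − 0.39) = 49.6318 kg. Katch-McArdle: BMR = 370 + 21.6 × 49.6318 = 1442.0473 kcal/day.

1442 kcal/d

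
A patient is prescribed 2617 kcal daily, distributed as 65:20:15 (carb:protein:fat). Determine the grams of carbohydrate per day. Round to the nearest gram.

Carbohydrate energy = 65% × 2617 = 1701.05 kcal.
At 4 kcal/g: 1701.05 ÷ 4 = 425.2625 g.

425 g/day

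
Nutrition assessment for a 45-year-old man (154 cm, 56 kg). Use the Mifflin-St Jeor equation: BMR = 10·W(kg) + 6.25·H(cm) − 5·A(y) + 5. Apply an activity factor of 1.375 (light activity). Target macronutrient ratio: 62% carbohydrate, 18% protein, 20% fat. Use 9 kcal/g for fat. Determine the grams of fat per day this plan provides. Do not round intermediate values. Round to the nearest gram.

Mifflin-St Jeor (male): BMR = 10(56) + 6.25(154) − 5(45) + 5 = 560 + 962.5 − 225 + 5 = 1302.5 kcal/day.
TEE = 1302.5 × 1.375 = 1790.9375 kcal/day.
Fat energy = 20% × 1790.9375 = 358.1875 kcal.
Fat = 358.1875 ÷ 9 kcal/g = 39.7986 g.

40 g/day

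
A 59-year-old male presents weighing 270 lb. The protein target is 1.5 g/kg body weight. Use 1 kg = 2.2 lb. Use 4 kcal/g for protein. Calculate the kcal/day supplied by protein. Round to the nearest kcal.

736 kcal/day

Weight in kg = 270 ÷ 2.2 = 122.7273 kg.
Protein = 1.5 g/kg × 122.7273 kg = 184.0909 g/day.
Protein energy = 184.0909 g × 4 kcal/g = 736.3636 kcal/day.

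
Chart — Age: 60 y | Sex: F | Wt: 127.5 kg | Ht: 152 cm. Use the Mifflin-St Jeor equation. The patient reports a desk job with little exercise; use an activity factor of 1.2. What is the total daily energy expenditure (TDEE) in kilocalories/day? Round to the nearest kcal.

2117 kilocalories/day

Mifflin-St Jeor (female): BMR = 10(127.5) + 6.25(152) − 5(60) − 161 = 1275 + 950 − 300 − 161 = 1764 kcal/day.
TEE = BMR × activity factor = 1764 × 1.2 = 2116.8 kcal/day.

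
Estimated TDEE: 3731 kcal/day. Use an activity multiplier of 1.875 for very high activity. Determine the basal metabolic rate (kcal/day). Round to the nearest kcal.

1990 kcal/day

BMR = TEE ÷ activity factor = 3731 ÷ 1.875 = 1989.8667 kcal/day.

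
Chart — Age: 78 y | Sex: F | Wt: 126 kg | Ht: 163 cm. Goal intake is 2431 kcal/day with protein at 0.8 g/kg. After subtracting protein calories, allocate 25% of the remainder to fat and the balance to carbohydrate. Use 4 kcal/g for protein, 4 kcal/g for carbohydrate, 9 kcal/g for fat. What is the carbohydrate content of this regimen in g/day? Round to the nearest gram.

380 g/day

Protein = 0.8 × 126 = 100.8 g → 100.8 × 4 = 403.2 kcal.
Non-protein calories = 2431 − 403.2 = 2027.8 kcal.
Fat: 25% × 2027.8 = 506.95 kcal; carbohydrate: 1520.85 kcal.
Carbohydrate: 1520.85 kcal ÷ 4 kcal/g = 380.2125 g.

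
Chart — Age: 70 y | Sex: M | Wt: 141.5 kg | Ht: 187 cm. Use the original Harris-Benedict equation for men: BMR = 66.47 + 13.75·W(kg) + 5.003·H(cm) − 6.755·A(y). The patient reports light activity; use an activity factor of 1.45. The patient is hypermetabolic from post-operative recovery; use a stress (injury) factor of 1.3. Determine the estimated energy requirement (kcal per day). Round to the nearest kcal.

4665 kcal per day

Harris-Benedict: BMR = 66.47 + 13.75(141.5) + 5.003(187) − 6.755(70) = 2474.806 kcal/day.
TEE = BMR × activity factor = 2474.806 × 1.45 = 3588.4687 kcal/day.
Apply stress factor: 3588.4687 × 1.3 = 4665.0093 kcal/day.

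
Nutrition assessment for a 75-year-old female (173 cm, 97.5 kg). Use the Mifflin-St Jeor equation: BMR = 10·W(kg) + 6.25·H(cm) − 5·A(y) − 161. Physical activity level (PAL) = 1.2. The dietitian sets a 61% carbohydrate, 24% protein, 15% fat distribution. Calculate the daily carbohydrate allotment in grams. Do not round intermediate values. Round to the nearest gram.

278 g/day

Mifflin-St Jeor (female): BMR = 10(97.5) + 6.25(173) − 5(75) − 161 = 975 + 1081.25 − 375 − 161 = 1520.25 kcal/day.
TEE = 1520.25 × 1.2 = 1824.3 kcal/day.
Carbohydrate energy = 61% × 1824.3 = 1112.823 kcal.
Carbohydrate = 1112.823 ÷ 4 kcal/g = 278.2058 g.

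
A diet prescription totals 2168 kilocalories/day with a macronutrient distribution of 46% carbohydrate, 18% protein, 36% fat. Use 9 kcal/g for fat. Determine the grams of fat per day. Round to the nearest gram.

Fat energy = 36% × 2168 = 780.48 kcal.
At 9 kcal/g: 780.48 ÷ 9 = 86.72 g.

87 g/day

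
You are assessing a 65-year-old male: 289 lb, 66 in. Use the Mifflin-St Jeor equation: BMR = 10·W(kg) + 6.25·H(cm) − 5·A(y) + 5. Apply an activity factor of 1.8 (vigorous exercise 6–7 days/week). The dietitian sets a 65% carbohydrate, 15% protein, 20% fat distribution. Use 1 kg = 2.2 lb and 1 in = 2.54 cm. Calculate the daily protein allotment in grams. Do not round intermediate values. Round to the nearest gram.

138 g/day

Convert to metric: weight = 289 ÷ 2.2 = 131.3636 kg; height = 66 × 2.54 = 167.64 cm.
Mifflin-St Jeor (male): BMR = 10(131.3636) + 6.25(167.64) − 5(65) + 5 = 1313.6364 + 1047.75 − 325 + 5 = 2041.3864 kcal/day.
TEE = 2041.3864 × 1.8 = 3674.4955 kcal/day.
Protein energy = 15% × 3674.4955 = 551.1743 kcal.
Protein = 551.1743 ÷ 4 kcal/g = 137.7936 g.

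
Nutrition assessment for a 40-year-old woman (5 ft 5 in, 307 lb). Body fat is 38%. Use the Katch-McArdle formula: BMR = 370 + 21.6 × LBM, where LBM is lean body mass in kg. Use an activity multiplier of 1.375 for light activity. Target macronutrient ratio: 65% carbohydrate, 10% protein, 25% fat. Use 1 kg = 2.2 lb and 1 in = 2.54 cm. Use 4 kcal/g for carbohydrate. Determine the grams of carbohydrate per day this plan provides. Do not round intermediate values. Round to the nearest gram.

Convert to metric: weight = 307 ÷ 2.2 = 139.5455 kg; height = (5×12 + 5) × 2.54 = 65 × 2.54 = 165.1 cm.
LBM = 139.5455 × (1 − 0.38) = 86.5182 kg. Katch-McArdle: BMR = 370 + 21.6 × 86.5182 = 2238.7927 kcal/day.
TEE = 2238.7927 × 1.375 = 3078.34 kcal/day.
Carbohydrate energy = 65% × 3078.34 = 2000.921 kcal.
Carbohydrate = 2000.921 ÷ 4 kcal/g = 500.2303 g.

500 g/day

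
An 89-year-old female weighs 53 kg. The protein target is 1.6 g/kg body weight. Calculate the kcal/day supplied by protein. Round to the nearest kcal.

Protein = 1.6 g/kg × 53 kg = 84.8 g/day.
Protein energy = 84.8 g × 4 kcal/g = 339.2 kcal/day.

339 kcal/day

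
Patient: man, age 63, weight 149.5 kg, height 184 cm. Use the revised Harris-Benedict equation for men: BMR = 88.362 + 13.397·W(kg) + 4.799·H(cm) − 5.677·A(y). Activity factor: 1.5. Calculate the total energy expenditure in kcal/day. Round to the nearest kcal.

3925 kcal/day

Harris-Benedict: BMR = 88.362 + 13.397(149.5) + 4.799(184) − 5.677(63) = 2616.5785 kcal/day.
TEE = BMR × activity factor = 2616.5785 × 1.5 = 3924.8678 kcal/day.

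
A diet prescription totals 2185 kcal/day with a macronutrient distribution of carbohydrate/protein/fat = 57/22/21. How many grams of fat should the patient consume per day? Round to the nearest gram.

51 g/day

Fat energy = 21% × 2185 = 458.85 kcal.
At 9 kcal/g: 458.85 ÷ 9 = 50.9833 g.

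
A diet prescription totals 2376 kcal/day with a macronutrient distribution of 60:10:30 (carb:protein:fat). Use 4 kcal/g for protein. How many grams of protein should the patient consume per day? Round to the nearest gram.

59 g/day

Protein energy = 10% × 2376 = 237.6 kcal.
At 4 kcal/g: 237.6 ÷ 4 = 59.4 g.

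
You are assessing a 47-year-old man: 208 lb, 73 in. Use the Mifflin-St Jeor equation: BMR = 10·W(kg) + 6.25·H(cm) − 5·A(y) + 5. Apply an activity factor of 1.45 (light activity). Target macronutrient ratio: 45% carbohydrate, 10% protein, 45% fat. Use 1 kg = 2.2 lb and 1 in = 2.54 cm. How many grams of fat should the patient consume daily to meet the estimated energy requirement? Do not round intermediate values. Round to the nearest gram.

Convert to metric: weight = 208 ÷ 2.2 = 94.5455 kg; height = 73 × 2.54 = 185.42 cm.
Mifflin-St Jeor (male): BMR = 10(94.5455) + 6.25(185.42) − 5(47) + 5 = 945.4545 + 1158.875 − 235 + 5 = 1874.3295 kcal/day.
TEE = 1874.3295 × 1.45 = 2717.7778 kcal/day.
Fat energy = 45% × 2717.7778 = 1223 kcal.
Fat = 1223 ÷ 9 kcal/g = 135.8889 g.

136 g/day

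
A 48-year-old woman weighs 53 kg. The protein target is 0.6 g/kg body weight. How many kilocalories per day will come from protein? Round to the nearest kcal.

127 kcal/day

Protein = 0.6 g/kg × 53 kg = 31.8 g/day.
Protein energy = 31.8 g × 4 kcal/g = 127.2 kcal/day.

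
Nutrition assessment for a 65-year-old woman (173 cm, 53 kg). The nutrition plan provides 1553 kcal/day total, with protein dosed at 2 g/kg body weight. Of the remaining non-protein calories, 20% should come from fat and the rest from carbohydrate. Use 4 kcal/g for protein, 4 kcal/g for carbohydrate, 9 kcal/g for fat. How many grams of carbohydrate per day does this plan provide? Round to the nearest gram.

Protein = 2 × 53 = 106 g → 106 × 4 = 424 kcal.
Non-protein calories = 1553 − 424 = 1129 kcal.
Fat: 20% × 1129 = 225.8 kcal; carbohydrate: 903.2 kcal.
Carbohydrate: 903.2 kcal ÷ 4 kcal/g = 225.8 g.

226 g/day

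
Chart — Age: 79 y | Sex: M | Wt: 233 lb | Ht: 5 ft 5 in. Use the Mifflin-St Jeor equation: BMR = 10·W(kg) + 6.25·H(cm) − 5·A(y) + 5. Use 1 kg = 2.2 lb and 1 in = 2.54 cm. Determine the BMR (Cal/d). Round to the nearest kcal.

Convert to metric: weight = 233 ÷ 2.2 = 105.9091 kg; height = (5×12 + 5) × 2.54 = 65 × 2.54 = 165.1 cm.
Mifflin-St Jeor (male): BMR = 10(105.9091) + 6.25(165.1) − 5(79) + 5 = 1059.0909 + 1031.875 − 395 + 5 = 1700.9659 kcal/day.

1701 Cal/d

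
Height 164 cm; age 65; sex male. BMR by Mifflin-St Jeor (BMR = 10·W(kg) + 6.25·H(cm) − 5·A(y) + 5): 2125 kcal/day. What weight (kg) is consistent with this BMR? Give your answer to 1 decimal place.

2125 = 10·W + 6.25(164) − 5(65) + 5
10·W = 2125 − 705 = 1420, so W = 142 kg.

142.0 kg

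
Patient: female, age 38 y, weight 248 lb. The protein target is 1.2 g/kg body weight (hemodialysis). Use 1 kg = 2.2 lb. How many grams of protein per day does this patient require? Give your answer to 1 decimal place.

135.3 g/day

Weight in kg = 248 ÷ 2.2 = 112.7273 kg.
Protein = 1.2 g/kg × 112.7273 kg = 135.2727 g/day.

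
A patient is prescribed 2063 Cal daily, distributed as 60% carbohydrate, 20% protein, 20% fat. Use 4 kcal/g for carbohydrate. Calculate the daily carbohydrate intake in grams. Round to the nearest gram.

Carbohydrate energy = 60% × 2063 = 1237.8 kcal.
At 4 kcal/g: 1237.8 ÷ 4 = 309.45 g.

309 g/day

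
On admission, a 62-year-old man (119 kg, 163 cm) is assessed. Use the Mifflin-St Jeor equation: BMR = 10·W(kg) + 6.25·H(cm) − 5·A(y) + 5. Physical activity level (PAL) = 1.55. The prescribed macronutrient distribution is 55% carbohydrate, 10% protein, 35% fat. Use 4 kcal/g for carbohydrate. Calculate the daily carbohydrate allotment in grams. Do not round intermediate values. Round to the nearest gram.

406 g/day

Mifflin-St Jeor (male): BMR = 10(119) + 6.25(163) − 5(62) + 5 = 1190 + 1018.75 − 310 + 5 = 1903.75 kcal/day.
TEE = 1903.75 × 1.55 = 2950.8125 kcal/day.
Carbohydrate energy = 55% × 2950.8125 = 1622.9469 kcal.
Carbohydrate = 1622.9469 ÷ 4 kcal/g = 405.7367 g.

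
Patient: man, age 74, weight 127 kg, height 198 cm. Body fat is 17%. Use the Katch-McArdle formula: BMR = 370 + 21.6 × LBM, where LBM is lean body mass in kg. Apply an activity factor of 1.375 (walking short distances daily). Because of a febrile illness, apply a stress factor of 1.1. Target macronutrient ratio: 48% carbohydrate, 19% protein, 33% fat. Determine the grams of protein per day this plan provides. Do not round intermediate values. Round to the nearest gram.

190 g/day

LBM = 127 × (1 − 0.17) = 105.41 kg. Katch-McArdle: BMR = 370 + 21.6 × 105.41 = 2646.856 kcal/day.
TEE = 2646.856 × 1.375 = 3639.427 kcal/day.
With stress factor 1.1: 3639.427 × 1.1 = 4003.3697 kcal/day.
Protein energy = 19% × 4003.3697 = 760.6402 kcal.
Protein = 760.6402 ÷ 4 kcal/g = 190.1601 g.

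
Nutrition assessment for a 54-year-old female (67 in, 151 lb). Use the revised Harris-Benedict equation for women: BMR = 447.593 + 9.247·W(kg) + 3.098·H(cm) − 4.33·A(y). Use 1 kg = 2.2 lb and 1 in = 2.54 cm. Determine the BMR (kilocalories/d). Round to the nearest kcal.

Convert to metric: weight = 151 ÷ 2.2 = 68.6364 kg; height = 67 × 2.54 = 170.18 cm.
Harris-Benedict: BMR = 447.593 + 9.247(68.6364) + 3.098(170.18) − 4.33(54) = 1375.6711 kcal/day.

1376 kilocalories/d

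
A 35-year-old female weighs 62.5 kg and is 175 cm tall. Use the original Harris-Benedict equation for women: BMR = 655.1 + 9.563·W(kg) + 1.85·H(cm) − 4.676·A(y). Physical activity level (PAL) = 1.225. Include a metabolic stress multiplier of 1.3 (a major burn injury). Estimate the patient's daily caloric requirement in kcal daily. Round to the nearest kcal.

Harris-Benedict: BMR = 655.1 + 9.563(62.5) + 1.85(175) − 4.676(35) = 1412.8775 kcal/day.
TEE = BMR × activity factor = 1412.8775 × 1.225 = 1730.7749 kcal/day.
Apply stress factor: 1730.7749 × 1.3 = 2250.0074 kcal/day.

2250 kcal daily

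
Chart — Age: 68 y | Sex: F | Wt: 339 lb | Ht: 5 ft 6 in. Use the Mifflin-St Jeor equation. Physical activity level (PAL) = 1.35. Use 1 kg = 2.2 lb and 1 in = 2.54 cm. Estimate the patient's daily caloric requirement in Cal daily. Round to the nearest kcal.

Convert to metric: weight = 339 ÷ 2.2 = 154.0909 kg; height = (5×12 + 6) × 2.54 = 66 × 2.54 = 167.64 cm.
Mifflin-St Jeor (female): BMR = 10(154.0909) + 6.25(167.64) − 5(68) − 161 = 1540.9091 + 1047.75 − 340 − 161 = 2087.6591 kcal/day.
TEE = BMR × activity factor = 2087.6591 × 1.35 = 2818.3398 kcal/day.

2818 Cal daily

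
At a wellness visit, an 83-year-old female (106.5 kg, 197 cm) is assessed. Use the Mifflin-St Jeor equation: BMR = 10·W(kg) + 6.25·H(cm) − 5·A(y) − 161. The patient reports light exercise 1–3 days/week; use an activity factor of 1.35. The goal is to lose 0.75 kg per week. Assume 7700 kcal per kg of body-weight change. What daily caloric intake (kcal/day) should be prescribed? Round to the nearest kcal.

Mifflin-St Jeor (female): BMR = 10(106.5) + 6.25(197) − 5(83) − 161 = 1065 + 1231.25 − 415 − 161 = 1720.25 kcal/day.
TEE = 1720.25 × 1.35 = 2322.3375 kcal/day.
Required daily deficit = 0.75 × 7700 ÷ 7 = 825 kcal/day.
Target intake = 2322.3375 − 825 = 1497.3375 kcal/day.

1497 kcal/day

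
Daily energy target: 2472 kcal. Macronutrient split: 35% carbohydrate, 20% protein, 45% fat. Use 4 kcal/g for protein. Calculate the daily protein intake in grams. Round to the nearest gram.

124 g/day

Protein energy = 20% × 2472 = 494.4 kcal.
At 4 kcal/g: 494.4 ÷ 4 = 123.6 g.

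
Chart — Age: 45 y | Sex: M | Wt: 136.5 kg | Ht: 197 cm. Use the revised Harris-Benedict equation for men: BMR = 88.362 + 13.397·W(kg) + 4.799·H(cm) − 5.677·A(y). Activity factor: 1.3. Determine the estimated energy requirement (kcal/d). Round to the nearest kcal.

Harris-Benedict: BMR = 88.362 + 13.397(136.5) + 4.799(197) − 5.677(45) = 2606.9905 kcal/day.
TEE = BMR × activity factor = 2606.9905 × 1.3 = 3389.0877 kcal/day.

3389 kcal/d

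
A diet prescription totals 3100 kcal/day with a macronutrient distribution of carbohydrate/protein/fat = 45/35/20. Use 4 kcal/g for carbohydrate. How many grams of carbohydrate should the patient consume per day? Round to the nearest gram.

349 g/day

Carbohydrate energy = 45% × 3100 = 1395 kcal.
At 4 kcal/g: 1395 ÷ 4 = 348.75 g.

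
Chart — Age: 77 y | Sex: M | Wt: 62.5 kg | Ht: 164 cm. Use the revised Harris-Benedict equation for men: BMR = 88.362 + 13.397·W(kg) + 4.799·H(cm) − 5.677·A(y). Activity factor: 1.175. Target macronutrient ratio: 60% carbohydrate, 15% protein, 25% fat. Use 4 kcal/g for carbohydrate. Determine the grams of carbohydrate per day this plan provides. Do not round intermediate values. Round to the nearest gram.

225 g/day

Harris-Benedict: BMR = 88.362 + 13.397(62.5) + 4.799(164) − 5.677(77) = 1275.5815 kcal/day.
TEE = 1275.5815 × 1.175 = 1498.8083 kcal/day.
Carbohydrate energy = 60% × 1498.8083 = 899.285 kcal.
Carbohydrate = 899.285 ÷ 4 kcal/g = 224.8212 g.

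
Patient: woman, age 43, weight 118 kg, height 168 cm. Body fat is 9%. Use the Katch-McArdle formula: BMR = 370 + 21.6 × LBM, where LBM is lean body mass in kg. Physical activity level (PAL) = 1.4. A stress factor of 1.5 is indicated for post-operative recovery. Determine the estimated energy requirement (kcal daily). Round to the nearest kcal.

LBM = 118 × (1 − 0.09) = 107.38 kg. Katch-McArdle: BMR = 370 + 21.6 × 107.38 = 2689.408 kcal/day.
TEE = BMR × activity factor = 2689.408 × 1.4 = 3765.1712 kcal/day.
Apply stress factor: 3765.1712 × 1.5 = 5647.7568 kcal/day.

5648 kcal daily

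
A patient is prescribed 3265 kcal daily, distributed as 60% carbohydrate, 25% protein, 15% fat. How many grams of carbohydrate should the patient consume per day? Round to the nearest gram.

490 g/day

Carbohydrate energy = 60% × 3265 = 1959 kcal.
At 4 kcal/g: 1959 ÷ 4 = 489.75 g.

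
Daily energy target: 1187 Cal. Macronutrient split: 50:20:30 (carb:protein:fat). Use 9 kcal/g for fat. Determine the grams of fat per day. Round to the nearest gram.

40 g/day

Fat energy = 30% × 1187 = 356.1 kcal.
At 9 kcal/g: 356.1 ÷ 9 = 39.5667 g.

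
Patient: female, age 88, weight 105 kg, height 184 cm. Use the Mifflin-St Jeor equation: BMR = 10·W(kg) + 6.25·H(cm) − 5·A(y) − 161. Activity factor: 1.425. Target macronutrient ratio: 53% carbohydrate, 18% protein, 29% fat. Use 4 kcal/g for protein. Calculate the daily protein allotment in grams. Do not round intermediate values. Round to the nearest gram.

Mifflin-St Jeor (female): BMR = 10(105) + 6.25(184) − 5(88) − 161 = 1050 + 1150 − 440 − 161 = 1599 kcal/day.
TEE = 1599 × 1.425 = 2278.575 kcal/day.
Protein energy = 18% × 2278.575 = 410.1435 kcal.
Protein = 410.1435 ÷ 4 kcal/g = 102.5359 g.

103 g/day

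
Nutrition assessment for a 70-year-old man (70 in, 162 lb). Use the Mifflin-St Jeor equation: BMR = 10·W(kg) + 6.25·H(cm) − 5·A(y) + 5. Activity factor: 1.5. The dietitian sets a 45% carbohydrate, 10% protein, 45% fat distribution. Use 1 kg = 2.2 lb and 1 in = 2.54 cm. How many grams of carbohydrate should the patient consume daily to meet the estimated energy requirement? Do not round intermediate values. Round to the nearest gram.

254 g/day

Convert to metric: weight = 162 ÷ 2.2 = 73.6364 kg; height = 70 × 2.54 = 177.8 cm.
Mifflin-St Jeor (male): BMR = 10(73.6364) + 6.25(177.8) − 5(70) + 5 = 736.3636 + 1111.25 − 350 + 5 = 1502.6136 kcal/day.
TEE = 1502.6136 × 1.5 = 2253.9205 kcal/day.
Carbohydrate energy = 45% × 2253.9205 = 1014.2642 kcal.
Carbohydrate = 1014.2642 ÷ 4 kcal/g = 253.5661 g.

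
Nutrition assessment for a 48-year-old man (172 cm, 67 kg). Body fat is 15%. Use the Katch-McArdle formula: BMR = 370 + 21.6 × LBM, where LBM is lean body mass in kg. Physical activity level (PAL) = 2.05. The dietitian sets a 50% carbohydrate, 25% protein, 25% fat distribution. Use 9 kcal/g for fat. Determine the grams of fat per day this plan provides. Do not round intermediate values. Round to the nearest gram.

91 g/day

LBM = 67 × (1 − 0.15) = 56.95 kg. Katch-McArdle: BMR = 370 + 21.6 × 56.95 = 1600.12 kcal/day.
TEE = 1600.12 × 2.05 = 3280.246 kcal/day.
Fat energy = 25% × 3280.246 = 820.0615 kcal.
Fat = 820.0615 ÷ 9 kcal/g = 91.1179 g.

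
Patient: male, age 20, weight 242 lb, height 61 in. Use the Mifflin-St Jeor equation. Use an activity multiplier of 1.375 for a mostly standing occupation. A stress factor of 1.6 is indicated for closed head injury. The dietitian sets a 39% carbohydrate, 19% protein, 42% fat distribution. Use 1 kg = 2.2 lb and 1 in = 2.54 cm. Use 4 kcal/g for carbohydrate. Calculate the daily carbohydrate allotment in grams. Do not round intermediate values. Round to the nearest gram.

Convert to metric: weight = 242 ÷ 2.2 = 110 kg; height = 61 × 2.54 = 154.94 cm.
Mifflin-St Jeor (male): BMR = 10(110) + 6.25(154.94) − 5(20) + 5 = 1100 + 968.375 − 100 + 5 = 1973.375 kcal/day.
TEE = 1973.375 × 1.375 = 2713.3906 kcal/day.
With stress factor 1.6: 2713.3906 × 1.6 = 4341.425 kcal/day.
Carbohydrate energy = 39% × 4341.425 = 1693.1558 kcal.
Carbohydrate = 1693.1558 ÷ 4 kcal/g = 423.2889 g.

423 g/day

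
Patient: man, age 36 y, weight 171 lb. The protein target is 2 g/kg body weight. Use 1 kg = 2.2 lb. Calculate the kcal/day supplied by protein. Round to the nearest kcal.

Weight in kg = 171 ÷ 2.2 = 77.7273 kg.
Protein = 2 g/kg × 77.7273 kg = 155.4545 g/day.
Protein energy = 155.4545 g × 4 kcal/g = 621.8182 kcal/day.

622 kcal/day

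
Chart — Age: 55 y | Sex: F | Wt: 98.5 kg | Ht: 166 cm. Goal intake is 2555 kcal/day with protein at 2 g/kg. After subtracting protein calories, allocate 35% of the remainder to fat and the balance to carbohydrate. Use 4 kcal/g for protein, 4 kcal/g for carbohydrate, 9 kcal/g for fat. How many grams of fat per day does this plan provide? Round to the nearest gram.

69 g/day

Protein = 2 × 98.5 = 197 g → 197 × 4 = 788 kcal.
Non-protein calories = 2555 − 788 = 1767 kcal.
Fat: 35% × 1767 = 618.45 kcal; carbohydrate: 1148.55 kcal.
Fat: 618.45 kcal ÷ 9 kcal/g = 68.7167 g.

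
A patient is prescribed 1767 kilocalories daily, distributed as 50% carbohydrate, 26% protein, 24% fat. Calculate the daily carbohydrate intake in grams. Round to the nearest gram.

Carbohydrate energy = 50% × 1767 = 883.5 kcal.
At 4 kcal/g: 883.5 ÷ 4 = 220.875 g.

221 g/day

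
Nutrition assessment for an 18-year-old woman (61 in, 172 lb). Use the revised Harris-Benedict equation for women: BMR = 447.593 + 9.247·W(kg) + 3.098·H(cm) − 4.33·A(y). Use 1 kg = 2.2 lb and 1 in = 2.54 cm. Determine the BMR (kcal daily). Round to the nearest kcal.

1573 kcal daily

Convert to metric: weight = 172 ÷ 2.2 = 78.1818 kg; height = 61 × 2.54 = 154.94 cm.
Harris-Benedict: BMR = 447.593 + 9.247(78.1818) + 3.098(154.94) − 4.33(18) = 1572.6044 kcal/day.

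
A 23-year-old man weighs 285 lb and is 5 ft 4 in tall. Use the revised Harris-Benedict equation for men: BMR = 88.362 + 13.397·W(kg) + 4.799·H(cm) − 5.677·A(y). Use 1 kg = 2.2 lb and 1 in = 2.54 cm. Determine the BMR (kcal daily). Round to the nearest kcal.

Convert to metric: weight = 285 ÷ 2.2 = 129.5455 kg; height = (5×12 + 4) × 2.54 = 64 × 2.54 = 162.56 cm.
Harris-Benedict: BMR = 88.362 + 13.397(129.5455) + 4.799(162.56) − 5.677(23) = 2473.4369 kcal/day.

2473 kcal daily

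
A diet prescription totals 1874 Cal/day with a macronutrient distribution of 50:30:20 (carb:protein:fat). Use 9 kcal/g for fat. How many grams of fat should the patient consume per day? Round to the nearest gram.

Fat energy = 20% × 1874 = 374.8 kcal.
At 9 kcal/g: 374.8 ÷ 9 = 41.6444 g.

42 g/day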